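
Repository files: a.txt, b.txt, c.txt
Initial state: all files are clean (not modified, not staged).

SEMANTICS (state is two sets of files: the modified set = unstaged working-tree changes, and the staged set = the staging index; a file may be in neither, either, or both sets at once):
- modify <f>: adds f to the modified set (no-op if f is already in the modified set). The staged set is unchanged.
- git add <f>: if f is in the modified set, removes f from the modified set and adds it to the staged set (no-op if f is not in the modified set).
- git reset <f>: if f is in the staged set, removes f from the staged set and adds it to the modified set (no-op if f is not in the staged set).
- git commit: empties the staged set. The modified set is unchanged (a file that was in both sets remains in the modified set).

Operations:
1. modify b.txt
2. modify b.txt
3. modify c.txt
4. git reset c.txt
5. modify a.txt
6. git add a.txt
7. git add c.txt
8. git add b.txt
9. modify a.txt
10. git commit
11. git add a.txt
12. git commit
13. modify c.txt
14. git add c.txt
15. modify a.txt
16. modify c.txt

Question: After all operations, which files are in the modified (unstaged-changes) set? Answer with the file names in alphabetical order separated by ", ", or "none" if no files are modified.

Answer: a.txt, c.txt

Derivation:
After op 1 (modify b.txt): modified={b.txt} staged={none}
After op 2 (modify b.txt): modified={b.txt} staged={none}
After op 3 (modify c.txt): modified={b.txt, c.txt} staged={none}
After op 4 (git reset c.txt): modified={b.txt, c.txt} staged={none}
After op 5 (modify a.txt): modified={a.txt, b.txt, c.txt} staged={none}
After op 6 (git add a.txt): modified={b.txt, c.txt} staged={a.txt}
After op 7 (git add c.txt): modified={b.txt} staged={a.txt, c.txt}
After op 8 (git add b.txt): modified={none} staged={a.txt, b.txt, c.txt}
After op 9 (modify a.txt): modified={a.txt} staged={a.txt, b.txt, c.txt}
After op 10 (git commit): modified={a.txt} staged={none}
After op 11 (git add a.txt): modified={none} staged={a.txt}
After op 12 (git commit): modified={none} staged={none}
After op 13 (modify c.txt): modified={c.txt} staged={none}
After op 14 (git add c.txt): modified={none} staged={c.txt}
After op 15 (modify a.txt): modified={a.txt} staged={c.txt}
After op 16 (modify c.txt): modified={a.txt, c.txt} staged={c.txt}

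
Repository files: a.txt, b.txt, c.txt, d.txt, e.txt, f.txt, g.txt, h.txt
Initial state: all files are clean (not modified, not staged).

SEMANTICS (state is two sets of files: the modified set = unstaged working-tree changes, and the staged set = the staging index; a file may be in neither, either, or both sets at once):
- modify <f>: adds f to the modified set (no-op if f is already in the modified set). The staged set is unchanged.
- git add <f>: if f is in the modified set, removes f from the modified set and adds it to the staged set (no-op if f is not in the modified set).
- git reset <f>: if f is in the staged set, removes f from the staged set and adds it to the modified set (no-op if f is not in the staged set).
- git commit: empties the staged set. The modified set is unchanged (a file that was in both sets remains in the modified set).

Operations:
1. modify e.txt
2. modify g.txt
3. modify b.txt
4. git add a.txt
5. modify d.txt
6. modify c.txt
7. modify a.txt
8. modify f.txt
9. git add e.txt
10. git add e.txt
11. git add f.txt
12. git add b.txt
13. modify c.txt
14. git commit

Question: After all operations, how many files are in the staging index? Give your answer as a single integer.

After op 1 (modify e.txt): modified={e.txt} staged={none}
After op 2 (modify g.txt): modified={e.txt, g.txt} staged={none}
After op 3 (modify b.txt): modified={b.txt, e.txt, g.txt} staged={none}
After op 4 (git add a.txt): modified={b.txt, e.txt, g.txt} staged={none}
After op 5 (modify d.txt): modified={b.txt, d.txt, e.txt, g.txt} staged={none}
After op 6 (modify c.txt): modified={b.txt, c.txt, d.txt, e.txt, g.txt} staged={none}
After op 7 (modify a.txt): modified={a.txt, b.txt, c.txt, d.txt, e.txt, g.txt} staged={none}
After op 8 (modify f.txt): modified={a.txt, b.txt, c.txt, d.txt, e.txt, f.txt, g.txt} staged={none}
After op 9 (git add e.txt): modified={a.txt, b.txt, c.txt, d.txt, f.txt, g.txt} staged={e.txt}
After op 10 (git add e.txt): modified={a.txt, b.txt, c.txt, d.txt, f.txt, g.txt} staged={e.txt}
After op 11 (git add f.txt): modified={a.txt, b.txt, c.txt, d.txt, g.txt} staged={e.txt, f.txt}
After op 12 (git add b.txt): modified={a.txt, c.txt, d.txt, g.txt} staged={b.txt, e.txt, f.txt}
After op 13 (modify c.txt): modified={a.txt, c.txt, d.txt, g.txt} staged={b.txt, e.txt, f.txt}
After op 14 (git commit): modified={a.txt, c.txt, d.txt, g.txt} staged={none}
Final staged set: {none} -> count=0

Answer: 0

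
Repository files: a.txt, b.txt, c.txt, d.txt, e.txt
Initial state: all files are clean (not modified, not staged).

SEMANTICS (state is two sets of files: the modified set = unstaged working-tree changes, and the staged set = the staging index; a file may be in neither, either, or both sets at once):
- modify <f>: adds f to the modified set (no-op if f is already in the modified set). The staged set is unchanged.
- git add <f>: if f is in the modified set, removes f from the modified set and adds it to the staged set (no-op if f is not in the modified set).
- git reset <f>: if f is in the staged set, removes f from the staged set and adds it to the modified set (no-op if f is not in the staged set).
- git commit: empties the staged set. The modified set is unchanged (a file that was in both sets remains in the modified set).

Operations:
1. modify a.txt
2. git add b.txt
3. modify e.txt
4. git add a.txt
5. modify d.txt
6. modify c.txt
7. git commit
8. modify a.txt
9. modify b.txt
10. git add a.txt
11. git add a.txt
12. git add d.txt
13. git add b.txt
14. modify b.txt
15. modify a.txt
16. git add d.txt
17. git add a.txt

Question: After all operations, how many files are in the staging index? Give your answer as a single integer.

Answer: 3

Derivation:
After op 1 (modify a.txt): modified={a.txt} staged={none}
After op 2 (git add b.txt): modified={a.txt} staged={none}
After op 3 (modify e.txt): modified={a.txt, e.txt} staged={none}
After op 4 (git add a.txt): modified={e.txt} staged={a.txt}
After op 5 (modify d.txt): modified={d.txt, e.txt} staged={a.txt}
After op 6 (modify c.txt): modified={c.txt, d.txt, e.txt} staged={a.txt}
After op 7 (git commit): modified={c.txt, d.txt, e.txt} staged={none}
After op 8 (modify a.txt): modified={a.txt, c.txt, d.txt, e.txt} staged={none}
After op 9 (modify b.txt): modified={a.txt, b.txt, c.txt, d.txt, e.txt} staged={none}
After op 10 (git add a.txt): modified={b.txt, c.txt, d.txt, e.txt} staged={a.txt}
After op 11 (git add a.txt): modified={b.txt, c.txt, d.txt, e.txt} staged={a.txt}
After op 12 (git add d.txt): modified={b.txt, c.txt, e.txt} staged={a.txt, d.txt}
After op 13 (git add b.txt): modified={c.txt, e.txt} staged={a.txt, b.txt, d.txt}
After op 14 (modify b.txt): modified={b.txt, c.txt, e.txt} staged={a.txt, b.txt, d.txt}
After op 15 (modify a.txt): modified={a.txt, b.txt, c.txt, e.txt} staged={a.txt, b.txt, d.txt}
After op 16 (git add d.txt): modified={a.txt, b.txt, c.txt, e.txt} staged={a.txt, b.txt, d.txt}
After op 17 (git add a.txt): modified={b.txt, c.txt, e.txt} staged={a.txt, b.txt, d.txt}
Final staged set: {a.txt, b.txt, d.txt} -> count=3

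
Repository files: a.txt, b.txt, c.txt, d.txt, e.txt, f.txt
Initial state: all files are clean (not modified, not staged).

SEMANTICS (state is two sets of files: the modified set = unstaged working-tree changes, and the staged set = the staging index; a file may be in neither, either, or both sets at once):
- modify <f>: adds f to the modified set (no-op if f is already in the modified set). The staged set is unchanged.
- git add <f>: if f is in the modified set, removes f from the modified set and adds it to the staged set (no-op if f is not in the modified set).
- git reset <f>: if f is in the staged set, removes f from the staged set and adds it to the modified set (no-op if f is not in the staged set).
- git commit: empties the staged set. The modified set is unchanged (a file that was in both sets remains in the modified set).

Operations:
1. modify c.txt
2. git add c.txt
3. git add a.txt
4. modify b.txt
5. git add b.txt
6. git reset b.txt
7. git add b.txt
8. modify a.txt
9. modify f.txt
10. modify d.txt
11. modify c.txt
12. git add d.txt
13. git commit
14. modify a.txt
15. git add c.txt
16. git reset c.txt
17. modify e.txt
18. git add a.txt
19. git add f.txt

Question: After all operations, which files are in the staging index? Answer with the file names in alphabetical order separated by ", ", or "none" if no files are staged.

After op 1 (modify c.txt): modified={c.txt} staged={none}
After op 2 (git add c.txt): modified={none} staged={c.txt}
After op 3 (git add a.txt): modified={none} staged={c.txt}
After op 4 (modify b.txt): modified={b.txt} staged={c.txt}
After op 5 (git add b.txt): modified={none} staged={b.txt, c.txt}
After op 6 (git reset b.txt): modified={b.txt} staged={c.txt}
After op 7 (git add b.txt): modified={none} staged={b.txt, c.txt}
After op 8 (modify a.txt): modified={a.txt} staged={b.txt, c.txt}
After op 9 (modify f.txt): modified={a.txt, f.txt} staged={b.txt, c.txt}
After op 10 (modify d.txt): modified={a.txt, d.txt, f.txt} staged={b.txt, c.txt}
After op 11 (modify c.txt): modified={a.txt, c.txt, d.txt, f.txt} staged={b.txt, c.txt}
After op 12 (git add d.txt): modified={a.txt, c.txt, f.txt} staged={b.txt, c.txt, d.txt}
After op 13 (git commit): modified={a.txt, c.txt, f.txt} staged={none}
After op 14 (modify a.txt): modified={a.txt, c.txt, f.txt} staged={none}
After op 15 (git add c.txt): modified={a.txt, f.txt} staged={c.txt}
After op 16 (git reset c.txt): modified={a.txt, c.txt, f.txt} staged={none}
After op 17 (modify e.txt): modified={a.txt, c.txt, e.txt, f.txt} staged={none}
After op 18 (git add a.txt): modified={c.txt, e.txt, f.txt} staged={a.txt}
After op 19 (git add f.txt): modified={c.txt, e.txt} staged={a.txt, f.txt}

Answer: a.txt, f.txt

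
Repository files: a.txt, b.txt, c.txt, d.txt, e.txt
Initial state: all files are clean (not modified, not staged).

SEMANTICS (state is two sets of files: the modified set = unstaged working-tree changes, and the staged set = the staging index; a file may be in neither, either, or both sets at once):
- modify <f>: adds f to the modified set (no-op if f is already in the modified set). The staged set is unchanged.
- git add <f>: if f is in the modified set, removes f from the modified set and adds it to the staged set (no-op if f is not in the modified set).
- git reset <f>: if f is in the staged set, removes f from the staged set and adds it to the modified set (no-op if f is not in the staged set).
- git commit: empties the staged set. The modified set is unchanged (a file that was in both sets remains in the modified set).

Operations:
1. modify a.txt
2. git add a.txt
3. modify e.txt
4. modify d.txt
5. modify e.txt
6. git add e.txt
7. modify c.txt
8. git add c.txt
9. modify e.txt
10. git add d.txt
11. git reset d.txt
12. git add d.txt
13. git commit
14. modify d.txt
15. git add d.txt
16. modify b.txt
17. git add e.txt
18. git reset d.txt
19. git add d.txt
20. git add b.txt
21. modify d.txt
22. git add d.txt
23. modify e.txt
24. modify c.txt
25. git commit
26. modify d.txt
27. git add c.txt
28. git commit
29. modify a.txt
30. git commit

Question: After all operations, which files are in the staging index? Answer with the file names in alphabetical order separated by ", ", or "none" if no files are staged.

After op 1 (modify a.txt): modified={a.txt} staged={none}
After op 2 (git add a.txt): modified={none} staged={a.txt}
After op 3 (modify e.txt): modified={e.txt} staged={a.txt}
After op 4 (modify d.txt): modified={d.txt, e.txt} staged={a.txt}
After op 5 (modify e.txt): modified={d.txt, e.txt} staged={a.txt}
After op 6 (git add e.txt): modified={d.txt} staged={a.txt, e.txt}
After op 7 (modify c.txt): modified={c.txt, d.txt} staged={a.txt, e.txt}
After op 8 (git add c.txt): modified={d.txt} staged={a.txt, c.txt, e.txt}
After op 9 (modify e.txt): modified={d.txt, e.txt} staged={a.txt, c.txt, e.txt}
After op 10 (git add d.txt): modified={e.txt} staged={a.txt, c.txt, d.txt, e.txt}
After op 11 (git reset d.txt): modified={d.txt, e.txt} staged={a.txt, c.txt, e.txt}
After op 12 (git add d.txt): modified={e.txt} staged={a.txt, c.txt, d.txt, e.txt}
After op 13 (git commit): modified={e.txt} staged={none}
After op 14 (modify d.txt): modified={d.txt, e.txt} staged={none}
After op 15 (git add d.txt): modified={e.txt} staged={d.txt}
After op 16 (modify b.txt): modified={b.txt, e.txt} staged={d.txt}
After op 17 (git add e.txt): modified={b.txt} staged={d.txt, e.txt}
After op 18 (git reset d.txt): modified={b.txt, d.txt} staged={e.txt}
After op 19 (git add d.txt): modified={b.txt} staged={d.txt, e.txt}
After op 20 (git add b.txt): modified={none} staged={b.txt, d.txt, e.txt}
After op 21 (modify d.txt): modified={d.txt} staged={b.txt, d.txt, e.txt}
After op 22 (git add d.txt): modified={none} staged={b.txt, d.txt, e.txt}
After op 23 (modify e.txt): modified={e.txt} staged={b.txt, d.txt, e.txt}
After op 24 (modify c.txt): modified={c.txt, e.txt} staged={b.txt, d.txt, e.txt}
After op 25 (git commit): modified={c.txt, e.txt} staged={none}
After op 26 (modify d.txt): modified={c.txt, d.txt, e.txt} staged={none}
After op 27 (git add c.txt): modified={d.txt, e.txt} staged={c.txt}
After op 28 (git commit): modified={d.txt, e.txt} staged={none}
After op 29 (modify a.txt): modified={a.txt, d.txt, e.txt} staged={none}
After op 30 (git commit): modified={a.txt, d.txt, e.txt} staged={none}

Answer: none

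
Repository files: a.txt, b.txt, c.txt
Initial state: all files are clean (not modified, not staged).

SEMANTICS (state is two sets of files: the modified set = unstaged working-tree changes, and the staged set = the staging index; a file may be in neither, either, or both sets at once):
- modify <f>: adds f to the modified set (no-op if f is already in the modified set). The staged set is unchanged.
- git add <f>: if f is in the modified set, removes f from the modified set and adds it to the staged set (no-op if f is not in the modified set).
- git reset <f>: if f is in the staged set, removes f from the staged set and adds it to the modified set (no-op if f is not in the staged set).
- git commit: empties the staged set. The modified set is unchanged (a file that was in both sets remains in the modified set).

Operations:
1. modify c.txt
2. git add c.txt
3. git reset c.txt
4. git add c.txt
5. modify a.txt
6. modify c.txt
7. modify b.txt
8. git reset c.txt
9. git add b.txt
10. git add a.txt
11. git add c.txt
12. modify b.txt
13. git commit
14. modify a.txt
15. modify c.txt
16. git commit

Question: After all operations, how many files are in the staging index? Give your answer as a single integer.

After op 1 (modify c.txt): modified={c.txt} staged={none}
After op 2 (git add c.txt): modified={none} staged={c.txt}
After op 3 (git reset c.txt): modified={c.txt} staged={none}
After op 4 (git add c.txt): modified={none} staged={c.txt}
After op 5 (modify a.txt): modified={a.txt} staged={c.txt}
After op 6 (modify c.txt): modified={a.txt, c.txt} staged={c.txt}
After op 7 (modify b.txt): modified={a.txt, b.txt, c.txt} staged={c.txt}
After op 8 (git reset c.txt): modified={a.txt, b.txt, c.txt} staged={none}
After op 9 (git add b.txt): modified={a.txt, c.txt} staged={b.txt}
After op 10 (git add a.txt): modified={c.txt} staged={a.txt, b.txt}
After op 11 (git add c.txt): modified={none} staged={a.txt, b.txt, c.txt}
After op 12 (modify b.txt): modified={b.txt} staged={a.txt, b.txt, c.txt}
After op 13 (git commit): modified={b.txt} staged={none}
After op 14 (modify a.txt): modified={a.txt, b.txt} staged={none}
After op 15 (modify c.txt): modified={a.txt, b.txt, c.txt} staged={none}
After op 16 (git commit): modified={a.txt, b.txt, c.txt} staged={none}
Final staged set: {none} -> count=0

Answer: 0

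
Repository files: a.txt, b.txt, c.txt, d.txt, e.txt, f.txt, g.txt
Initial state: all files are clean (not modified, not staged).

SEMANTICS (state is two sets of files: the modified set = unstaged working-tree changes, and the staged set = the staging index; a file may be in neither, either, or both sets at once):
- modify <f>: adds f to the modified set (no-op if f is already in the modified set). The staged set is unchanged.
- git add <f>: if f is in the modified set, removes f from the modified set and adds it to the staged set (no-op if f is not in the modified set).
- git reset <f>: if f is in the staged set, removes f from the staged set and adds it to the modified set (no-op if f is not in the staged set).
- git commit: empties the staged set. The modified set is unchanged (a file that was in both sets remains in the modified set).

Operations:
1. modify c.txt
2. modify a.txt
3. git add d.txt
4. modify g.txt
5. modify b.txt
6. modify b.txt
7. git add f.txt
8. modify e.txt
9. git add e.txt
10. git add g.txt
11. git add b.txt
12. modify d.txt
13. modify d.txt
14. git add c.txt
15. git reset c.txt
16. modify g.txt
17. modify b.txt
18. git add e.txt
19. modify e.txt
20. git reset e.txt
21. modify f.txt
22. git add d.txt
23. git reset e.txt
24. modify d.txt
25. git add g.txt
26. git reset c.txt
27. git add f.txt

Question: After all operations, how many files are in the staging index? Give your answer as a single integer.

After op 1 (modify c.txt): modified={c.txt} staged={none}
After op 2 (modify a.txt): modified={a.txt, c.txt} staged={none}
After op 3 (git add d.txt): modified={a.txt, c.txt} staged={none}
After op 4 (modify g.txt): modified={a.txt, c.txt, g.txt} staged={none}
After op 5 (modify b.txt): modified={a.txt, b.txt, c.txt, g.txt} staged={none}
After op 6 (modify b.txt): modified={a.txt, b.txt, c.txt, g.txt} staged={none}
After op 7 (git add f.txt): modified={a.txt, b.txt, c.txt, g.txt} staged={none}
After op 8 (modify e.txt): modified={a.txt, b.txt, c.txt, e.txt, g.txt} staged={none}
After op 9 (git add e.txt): modified={a.txt, b.txt, c.txt, g.txt} staged={e.txt}
After op 10 (git add g.txt): modified={a.txt, b.txt, c.txt} staged={e.txt, g.txt}
After op 11 (git add b.txt): modified={a.txt, c.txt} staged={b.txt, e.txt, g.txt}
After op 12 (modify d.txt): modified={a.txt, c.txt, d.txt} staged={b.txt, e.txt, g.txt}
After op 13 (modify d.txt): modified={a.txt, c.txt, d.txt} staged={b.txt, e.txt, g.txt}
After op 14 (git add c.txt): modified={a.txt, d.txt} staged={b.txt, c.txt, e.txt, g.txt}
After op 15 (git reset c.txt): modified={a.txt, c.txt, d.txt} staged={b.txt, e.txt, g.txt}
After op 16 (modify g.txt): modified={a.txt, c.txt, d.txt, g.txt} staged={b.txt, e.txt, g.txt}
After op 17 (modify b.txt): modified={a.txt, b.txt, c.txt, d.txt, g.txt} staged={b.txt, e.txt, g.txt}
After op 18 (git add e.txt): modified={a.txt, b.txt, c.txt, d.txt, g.txt} staged={b.txt, e.txt, g.txt}
After op 19 (modify e.txt): modified={a.txt, b.txt, c.txt, d.txt, e.txt, g.txt} staged={b.txt, e.txt, g.txt}
After op 20 (git reset e.txt): modified={a.txt, b.txt, c.txt, d.txt, e.txt, g.txt} staged={b.txt, g.txt}
After op 21 (modify f.txt): modified={a.txt, b.txt, c.txt, d.txt, e.txt, f.txt, g.txt} staged={b.txt, g.txt}
After op 22 (git add d.txt): modified={a.txt, b.txt, c.txt, e.txt, f.txt, g.txt} staged={b.txt, d.txt, g.txt}
After op 23 (git reset e.txt): modified={a.txt, b.txt, c.txt, e.txt, f.txt, g.txt} staged={b.txt, d.txt, g.txt}
After op 24 (modify d.txt): modified={a.txt, b.txt, c.txt, d.txt, e.txt, f.txt, g.txt} staged={b.txt, d.txt, g.txt}
After op 25 (git add g.txt): modified={a.txt, b.txt, c.txt, d.txt, e.txt, f.txt} staged={b.txt, d.txt, g.txt}
After op 26 (git reset c.txt): modified={a.txt, b.txt, c.txt, d.txt, e.txt, f.txt} staged={b.txt, d.txt, g.txt}
After op 27 (git add f.txt): modified={a.txt, b.txt, c.txt, d.txt, e.txt} staged={b.txt, d.txt, f.txt, g.txt}
Final staged set: {b.txt, d.txt, f.txt, g.txt} -> count=4

Answer: 4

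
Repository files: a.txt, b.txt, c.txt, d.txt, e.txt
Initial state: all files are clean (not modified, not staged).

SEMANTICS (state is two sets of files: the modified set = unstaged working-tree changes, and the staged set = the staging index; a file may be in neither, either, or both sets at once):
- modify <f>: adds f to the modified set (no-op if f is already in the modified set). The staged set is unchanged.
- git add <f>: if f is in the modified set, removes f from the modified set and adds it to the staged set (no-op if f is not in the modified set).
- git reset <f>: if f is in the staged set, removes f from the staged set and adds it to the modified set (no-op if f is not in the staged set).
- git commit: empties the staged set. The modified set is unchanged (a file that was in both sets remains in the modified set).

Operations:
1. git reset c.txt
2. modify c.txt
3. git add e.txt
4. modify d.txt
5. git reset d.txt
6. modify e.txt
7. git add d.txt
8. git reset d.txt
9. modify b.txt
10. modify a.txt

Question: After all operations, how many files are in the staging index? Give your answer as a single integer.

After op 1 (git reset c.txt): modified={none} staged={none}
After op 2 (modify c.txt): modified={c.txt} staged={none}
After op 3 (git add e.txt): modified={c.txt} staged={none}
After op 4 (modify d.txt): modified={c.txt, d.txt} staged={none}
After op 5 (git reset d.txt): modified={c.txt, d.txt} staged={none}
After op 6 (modify e.txt): modified={c.txt, d.txt, e.txt} staged={none}
After op 7 (git add d.txt): modified={c.txt, e.txt} staged={d.txt}
After op 8 (git reset d.txt): modified={c.txt, d.txt, e.txt} staged={none}
After op 9 (modify b.txt): modified={b.txt, c.txt, d.txt, e.txt} staged={none}
After op 10 (modify a.txt): modified={a.txt, b.txt, c.txt, d.txt, e.txt} staged={none}
Final staged set: {none} -> count=0

Answer: 0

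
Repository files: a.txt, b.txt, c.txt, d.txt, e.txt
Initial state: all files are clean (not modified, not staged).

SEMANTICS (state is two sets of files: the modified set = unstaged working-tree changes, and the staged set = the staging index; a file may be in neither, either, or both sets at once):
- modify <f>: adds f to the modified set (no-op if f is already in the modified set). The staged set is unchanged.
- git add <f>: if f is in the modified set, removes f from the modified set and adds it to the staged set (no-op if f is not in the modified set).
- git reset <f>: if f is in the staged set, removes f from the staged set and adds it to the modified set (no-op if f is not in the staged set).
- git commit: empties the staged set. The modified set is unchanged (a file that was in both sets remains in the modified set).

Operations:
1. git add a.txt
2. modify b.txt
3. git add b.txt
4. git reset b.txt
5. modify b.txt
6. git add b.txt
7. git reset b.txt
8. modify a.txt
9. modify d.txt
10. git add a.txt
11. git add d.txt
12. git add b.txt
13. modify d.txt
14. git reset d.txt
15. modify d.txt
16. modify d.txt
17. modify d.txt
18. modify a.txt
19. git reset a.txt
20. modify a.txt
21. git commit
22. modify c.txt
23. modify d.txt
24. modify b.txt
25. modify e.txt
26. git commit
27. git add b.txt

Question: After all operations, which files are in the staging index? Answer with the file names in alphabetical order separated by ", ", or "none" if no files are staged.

Answer: b.txt

Derivation:
After op 1 (git add a.txt): modified={none} staged={none}
After op 2 (modify b.txt): modified={b.txt} staged={none}
After op 3 (git add b.txt): modified={none} staged={b.txt}
After op 4 (git reset b.txt): modified={b.txt} staged={none}
After op 5 (modify b.txt): modified={b.txt} staged={none}
After op 6 (git add b.txt): modified={none} staged={b.txt}
After op 7 (git reset b.txt): modified={b.txt} staged={none}
After op 8 (modify a.txt): modified={a.txt, b.txt} staged={none}
After op 9 (modify d.txt): modified={a.txt, b.txt, d.txt} staged={none}
After op 10 (git add a.txt): modified={b.txt, d.txt} staged={a.txt}
After op 11 (git add d.txt): modified={b.txt} staged={a.txt, d.txt}
After op 12 (git add b.txt): modified={none} staged={a.txt, b.txt, d.txt}
After op 13 (modify d.txt): modified={d.txt} staged={a.txt, b.txt, d.txt}
After op 14 (git reset d.txt): modified={d.txt} staged={a.txt, b.txt}
After op 15 (modify d.txt): modified={d.txt} staged={a.txt, b.txt}
After op 16 (modify d.txt): modified={d.txt} staged={a.txt, b.txt}
After op 17 (modify d.txt): modified={d.txt} staged={a.txt, b.txt}
After op 18 (modify a.txt): modified={a.txt, d.txt} staged={a.txt, b.txt}
After op 19 (git reset a.txt): modified={a.txt, d.txt} staged={b.txt}
After op 20 (modify a.txt): modified={a.txt, d.txt} staged={b.txt}
After op 21 (git commit): modified={a.txt, d.txt} staged={none}
After op 22 (modify c.txt): modified={a.txt, c.txt, d.txt} staged={none}
After op 23 (modify d.txt): modified={a.txt, c.txt, d.txt} staged={none}
After op 24 (modify b.txt): modified={a.txt, b.txt, c.txt, d.txt} staged={none}
After op 25 (modify e.txt): modified={a.txt, b.txt, c.txt, d.txt, e.txt} staged={none}
After op 26 (git commit): modified={a.txt, b.txt, c.txt, d.txt, e.txt} staged={none}
After op 27 (git add b.txt): modified={a.txt, c.txt, d.txt, e.txt} staged={b.txt}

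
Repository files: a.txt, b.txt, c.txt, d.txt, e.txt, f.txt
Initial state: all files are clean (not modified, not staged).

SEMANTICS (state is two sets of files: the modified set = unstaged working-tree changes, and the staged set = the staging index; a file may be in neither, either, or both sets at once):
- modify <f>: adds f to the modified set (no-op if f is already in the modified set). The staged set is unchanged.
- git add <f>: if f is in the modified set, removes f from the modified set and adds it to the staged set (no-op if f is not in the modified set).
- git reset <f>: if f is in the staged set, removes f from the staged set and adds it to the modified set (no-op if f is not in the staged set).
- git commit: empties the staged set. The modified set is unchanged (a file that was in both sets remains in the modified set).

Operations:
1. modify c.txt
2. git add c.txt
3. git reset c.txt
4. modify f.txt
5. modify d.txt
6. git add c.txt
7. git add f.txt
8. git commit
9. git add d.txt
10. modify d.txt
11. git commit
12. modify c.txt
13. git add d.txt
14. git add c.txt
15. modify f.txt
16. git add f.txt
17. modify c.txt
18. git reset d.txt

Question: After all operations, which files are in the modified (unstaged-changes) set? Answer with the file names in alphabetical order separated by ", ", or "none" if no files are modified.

After op 1 (modify c.txt): modified={c.txt} staged={none}
After op 2 (git add c.txt): modified={none} staged={c.txt}
After op 3 (git reset c.txt): modified={c.txt} staged={none}
After op 4 (modify f.txt): modified={c.txt, f.txt} staged={none}
After op 5 (modify d.txt): modified={c.txt, d.txt, f.txt} staged={none}
After op 6 (git add c.txt): modified={d.txt, f.txt} staged={c.txt}
After op 7 (git add f.txt): modified={d.txt} staged={c.txt, f.txt}
After op 8 (git commit): modified={d.txt} staged={none}
After op 9 (git add d.txt): modified={none} staged={d.txt}
After op 10 (modify d.txt): modified={d.txt} staged={d.txt}
After op 11 (git commit): modified={d.txt} staged={none}
After op 12 (modify c.txt): modified={c.txt, d.txt} staged={none}
After op 13 (git add d.txt): modified={c.txt} staged={d.txt}
After op 14 (git add c.txt): modified={none} staged={c.txt, d.txt}
After op 15 (modify f.txt): modified={f.txt} staged={c.txt, d.txt}
After op 16 (git add f.txt): modified={none} staged={c.txt, d.txt, f.txt}
After op 17 (modify c.txt): modified={c.txt} staged={c.txt, d.txt, f.txt}
After op 18 (git reset d.txt): modified={c.txt, d.txt} staged={c.txt, f.txt}

Answer: c.txt, d.txt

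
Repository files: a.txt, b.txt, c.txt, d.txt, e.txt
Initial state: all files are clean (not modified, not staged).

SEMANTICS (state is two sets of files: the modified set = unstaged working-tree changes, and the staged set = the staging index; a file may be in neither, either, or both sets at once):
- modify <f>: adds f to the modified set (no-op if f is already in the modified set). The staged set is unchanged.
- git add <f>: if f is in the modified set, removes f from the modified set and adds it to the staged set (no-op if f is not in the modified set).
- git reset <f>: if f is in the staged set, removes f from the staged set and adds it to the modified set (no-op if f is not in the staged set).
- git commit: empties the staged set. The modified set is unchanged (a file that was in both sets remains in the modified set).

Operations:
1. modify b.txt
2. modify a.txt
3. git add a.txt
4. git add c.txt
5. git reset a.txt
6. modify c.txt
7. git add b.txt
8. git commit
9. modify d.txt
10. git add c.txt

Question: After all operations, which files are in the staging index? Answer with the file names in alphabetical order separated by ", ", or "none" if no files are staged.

After op 1 (modify b.txt): modified={b.txt} staged={none}
After op 2 (modify a.txt): modified={a.txt, b.txt} staged={none}
After op 3 (git add a.txt): modified={b.txt} staged={a.txt}
After op 4 (git add c.txt): modified={b.txt} staged={a.txt}
After op 5 (git reset a.txt): modified={a.txt, b.txt} staged={none}
After op 6 (modify c.txt): modified={a.txt, b.txt, c.txt} staged={none}
After op 7 (git add b.txt): modified={a.txt, c.txt} staged={b.txt}
After op 8 (git commit): modified={a.txt, c.txt} staged={none}
After op 9 (modify d.txt): modified={a.txt, c.txt, d.txt} staged={none}
After op 10 (git add c.txt): modified={a.txt, d.txt} staged={c.txt}

Answer: c.txt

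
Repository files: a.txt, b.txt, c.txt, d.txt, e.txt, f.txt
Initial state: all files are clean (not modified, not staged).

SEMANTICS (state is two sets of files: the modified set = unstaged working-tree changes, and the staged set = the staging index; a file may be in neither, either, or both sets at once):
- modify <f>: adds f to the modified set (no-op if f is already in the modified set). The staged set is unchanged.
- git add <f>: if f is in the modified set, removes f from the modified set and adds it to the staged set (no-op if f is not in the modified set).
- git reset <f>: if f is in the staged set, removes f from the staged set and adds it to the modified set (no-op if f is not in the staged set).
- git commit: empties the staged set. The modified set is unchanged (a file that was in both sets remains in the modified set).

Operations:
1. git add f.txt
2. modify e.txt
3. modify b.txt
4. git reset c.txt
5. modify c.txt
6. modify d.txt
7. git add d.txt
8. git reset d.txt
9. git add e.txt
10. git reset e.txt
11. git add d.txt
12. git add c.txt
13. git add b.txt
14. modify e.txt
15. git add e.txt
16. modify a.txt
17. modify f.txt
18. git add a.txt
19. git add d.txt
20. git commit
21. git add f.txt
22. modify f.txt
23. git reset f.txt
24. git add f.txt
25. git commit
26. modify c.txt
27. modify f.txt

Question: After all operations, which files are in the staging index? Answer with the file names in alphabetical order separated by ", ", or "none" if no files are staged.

After op 1 (git add f.txt): modified={none} staged={none}
After op 2 (modify e.txt): modified={e.txt} staged={none}
After op 3 (modify b.txt): modified={b.txt, e.txt} staged={none}
After op 4 (git reset c.txt): modified={b.txt, e.txt} staged={none}
After op 5 (modify c.txt): modified={b.txt, c.txt, e.txt} staged={none}
After op 6 (modify d.txt): modified={b.txt, c.txt, d.txt, e.txt} staged={none}
After op 7 (git add d.txt): modified={b.txt, c.txt, e.txt} staged={d.txt}
After op 8 (git reset d.txt): modified={b.txt, c.txt, d.txt, e.txt} staged={none}
After op 9 (git add e.txt): modified={b.txt, c.txt, d.txt} staged={e.txt}
After op 10 (git reset e.txt): modified={b.txt, c.txt, d.txt, e.txt} staged={none}
After op 11 (git add d.txt): modified={b.txt, c.txt, e.txt} staged={d.txt}
After op 12 (git add c.txt): modified={b.txt, e.txt} staged={c.txt, d.txt}
After op 13 (git add b.txt): modified={e.txt} staged={b.txt, c.txt, d.txt}
After op 14 (modify e.txt): modified={e.txt} staged={b.txt, c.txt, d.txt}
After op 15 (git add e.txt): modified={none} staged={b.txt, c.txt, d.txt, e.txt}
After op 16 (modify a.txt): modified={a.txt} staged={b.txt, c.txt, d.txt, e.txt}
After op 17 (modify f.txt): modified={a.txt, f.txt} staged={b.txt, c.txt, d.txt, e.txt}
After op 18 (git add a.txt): modified={f.txt} staged={a.txt, b.txt, c.txt, d.txt, e.txt}
After op 19 (git add d.txt): modified={f.txt} staged={a.txt, b.txt, c.txt, d.txt, e.txt}
After op 20 (git commit): modified={f.txt} staged={none}
After op 21 (git add f.txt): modified={none} staged={f.txt}
After op 22 (modify f.txt): modified={f.txt} staged={f.txt}
After op 23 (git reset f.txt): modified={f.txt} staged={none}
After op 24 (git add f.txt): modified={none} staged={f.txt}
After op 25 (git commit): modified={none} staged={none}
After op 26 (modify c.txt): modified={c.txt} staged={none}
After op 27 (modify f.txt): modified={c.txt, f.txt} staged={none}

Answer: none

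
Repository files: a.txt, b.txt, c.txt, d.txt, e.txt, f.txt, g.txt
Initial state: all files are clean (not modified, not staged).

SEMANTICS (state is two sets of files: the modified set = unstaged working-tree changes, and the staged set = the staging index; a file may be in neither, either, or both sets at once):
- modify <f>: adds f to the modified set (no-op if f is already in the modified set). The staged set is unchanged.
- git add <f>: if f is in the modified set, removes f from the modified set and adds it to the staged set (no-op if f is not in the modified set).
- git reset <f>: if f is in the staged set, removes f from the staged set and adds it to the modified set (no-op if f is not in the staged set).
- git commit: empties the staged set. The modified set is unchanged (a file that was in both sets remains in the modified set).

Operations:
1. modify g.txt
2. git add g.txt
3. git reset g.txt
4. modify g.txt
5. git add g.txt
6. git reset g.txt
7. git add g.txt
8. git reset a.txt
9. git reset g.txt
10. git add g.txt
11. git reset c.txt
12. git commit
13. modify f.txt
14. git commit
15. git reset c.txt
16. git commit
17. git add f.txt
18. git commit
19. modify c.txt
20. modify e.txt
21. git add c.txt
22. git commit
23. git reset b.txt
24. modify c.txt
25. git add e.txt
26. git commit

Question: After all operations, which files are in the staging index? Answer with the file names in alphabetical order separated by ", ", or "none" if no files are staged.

After op 1 (modify g.txt): modified={g.txt} staged={none}
After op 2 (git add g.txt): modified={none} staged={g.txt}
After op 3 (git reset g.txt): modified={g.txt} staged={none}
After op 4 (modify g.txt): modified={g.txt} staged={none}
After op 5 (git add g.txt): modified={none} staged={g.txt}
After op 6 (git reset g.txt): modified={g.txt} staged={none}
After op 7 (git add g.txt): modified={none} staged={g.txt}
After op 8 (git reset a.txt): modified={none} staged={g.txt}
After op 9 (git reset g.txt): modified={g.txt} staged={none}
After op 10 (git add g.txt): modified={none} staged={g.txt}
After op 11 (git reset c.txt): modified={none} staged={g.txt}
After op 12 (git commit): modified={none} staged={none}
After op 13 (modify f.txt): modified={f.txt} staged={none}
After op 14 (git commit): modified={f.txt} staged={none}
After op 15 (git reset c.txt): modified={f.txt} staged={none}
After op 16 (git commit): modified={f.txt} staged={none}
After op 17 (git add f.txt): modified={none} staged={f.txt}
After op 18 (git commit): modified={none} staged={none}
After op 19 (modify c.txt): modified={c.txt} staged={none}
After op 20 (modify e.txt): modified={c.txt, e.txt} staged={none}
After op 21 (git add c.txt): modified={e.txt} staged={c.txt}
After op 22 (git commit): modified={e.txt} staged={none}
After op 23 (git reset b.txt): modified={e.txt} staged={none}
After op 24 (modify c.txt): modified={c.txt, e.txt} staged={none}
After op 25 (git add e.txt): modified={c.txt} staged={e.txt}
After op 26 (git commit): modified={c.txt} staged={none}

Answer: none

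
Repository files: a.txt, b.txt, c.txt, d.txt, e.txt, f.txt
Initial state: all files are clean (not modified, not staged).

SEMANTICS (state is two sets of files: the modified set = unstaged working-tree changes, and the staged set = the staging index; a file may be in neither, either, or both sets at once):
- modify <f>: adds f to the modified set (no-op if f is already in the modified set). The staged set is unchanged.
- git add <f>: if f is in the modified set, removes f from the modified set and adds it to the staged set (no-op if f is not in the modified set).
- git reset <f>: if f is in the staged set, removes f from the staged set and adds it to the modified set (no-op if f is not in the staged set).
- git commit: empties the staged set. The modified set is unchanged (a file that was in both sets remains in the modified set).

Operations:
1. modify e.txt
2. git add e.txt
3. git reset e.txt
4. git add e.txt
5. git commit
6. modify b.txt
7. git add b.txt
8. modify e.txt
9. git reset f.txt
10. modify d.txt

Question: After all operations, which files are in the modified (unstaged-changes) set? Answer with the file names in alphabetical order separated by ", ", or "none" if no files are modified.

After op 1 (modify e.txt): modified={e.txt} staged={none}
After op 2 (git add e.txt): modified={none} staged={e.txt}
After op 3 (git reset e.txt): modified={e.txt} staged={none}
After op 4 (git add e.txt): modified={none} staged={e.txt}
After op 5 (git commit): modified={none} staged={none}
After op 6 (modify b.txt): modified={b.txt} staged={none}
After op 7 (git add b.txt): modified={none} staged={b.txt}
After op 8 (modify e.txt): modified={e.txt} staged={b.txt}
After op 9 (git reset f.txt): modified={e.txt} staged={b.txt}
After op 10 (modify d.txt): modified={d.txt, e.txt} staged={b.txt}

Answer: d.txt, e.txt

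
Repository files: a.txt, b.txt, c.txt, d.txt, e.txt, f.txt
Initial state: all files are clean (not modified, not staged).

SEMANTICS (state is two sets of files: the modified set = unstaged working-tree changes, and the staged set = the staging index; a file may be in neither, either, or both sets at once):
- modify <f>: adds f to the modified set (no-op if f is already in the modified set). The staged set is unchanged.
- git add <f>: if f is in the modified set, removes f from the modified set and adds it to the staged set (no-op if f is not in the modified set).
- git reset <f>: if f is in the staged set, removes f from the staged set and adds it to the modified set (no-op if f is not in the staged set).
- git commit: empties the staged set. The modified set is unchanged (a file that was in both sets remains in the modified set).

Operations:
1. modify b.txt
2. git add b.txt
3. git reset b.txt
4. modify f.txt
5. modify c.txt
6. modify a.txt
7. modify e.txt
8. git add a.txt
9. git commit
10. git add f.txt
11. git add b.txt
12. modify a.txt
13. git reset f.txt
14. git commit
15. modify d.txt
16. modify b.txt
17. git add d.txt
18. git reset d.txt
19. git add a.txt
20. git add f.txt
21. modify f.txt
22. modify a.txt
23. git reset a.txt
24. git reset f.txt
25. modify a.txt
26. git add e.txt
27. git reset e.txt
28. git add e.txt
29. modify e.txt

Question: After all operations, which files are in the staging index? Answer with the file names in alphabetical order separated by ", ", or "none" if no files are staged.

Answer: e.txt

Derivation:
After op 1 (modify b.txt): modified={b.txt} staged={none}
After op 2 (git add b.txt): modified={none} staged={b.txt}
After op 3 (git reset b.txt): modified={b.txt} staged={none}
After op 4 (modify f.txt): modified={b.txt, f.txt} staged={none}
After op 5 (modify c.txt): modified={b.txt, c.txt, f.txt} staged={none}
After op 6 (modify a.txt): modified={a.txt, b.txt, c.txt, f.txt} staged={none}
After op 7 (modify e.txt): modified={a.txt, b.txt, c.txt, e.txt, f.txt} staged={none}
After op 8 (git add a.txt): modified={b.txt, c.txt, e.txt, f.txt} staged={a.txt}
After op 9 (git commit): modified={b.txt, c.txt, e.txt, f.txt} staged={none}
After op 10 (git add f.txt): modified={b.txt, c.txt, e.txt} staged={f.txt}
After op 11 (git add b.txt): modified={c.txt, e.txt} staged={b.txt, f.txt}
After op 12 (modify a.txt): modified={a.txt, c.txt, e.txt} staged={b.txt, f.txt}
After op 13 (git reset f.txt): modified={a.txt, c.txt, e.txt, f.txt} staged={b.txt}
After op 14 (git commit): modified={a.txt, c.txt, e.txt, f.txt} staged={none}
After op 15 (modify d.txt): modified={a.txt, c.txt, d.txt, e.txt, f.txt} staged={none}
After op 16 (modify b.txt): modified={a.txt, b.txt, c.txt, d.txt, e.txt, f.txt} staged={none}
After op 17 (git add d.txt): modified={a.txt, b.txt, c.txt, e.txt, f.txt} staged={d.txt}
After op 18 (git reset d.txt): modified={a.txt, b.txt, c.txt, d.txt, e.txt, f.txt} staged={none}
After op 19 (git add a.txt): modified={b.txt, c.txt, d.txt, e.txt, f.txt} staged={a.txt}
After op 20 (git add f.txt): modified={b.txt, c.txt, d.txt, e.txt} staged={a.txt, f.txt}
After op 21 (modify f.txt): modified={b.txt, c.txt, d.txt, e.txt, f.txt} staged={a.txt, f.txt}
After op 22 (modify a.txt): modified={a.txt, b.txt, c.txt, d.txt, e.txt, f.txt} staged={a.txt, f.txt}
After op 23 (git reset a.txt): modified={a.txt, b.txt, c.txt, d.txt, e.txt, f.txt} staged={f.txt}
After op 24 (git reset f.txt): modified={a.txt, b.txt, c.txt, d.txt, e.txt, f.txt} staged={none}
After op 25 (modify a.txt): modified={a.txt, b.txt, c.txt, d.txt, e.txt, f.txt} staged={none}
After op 26 (git add e.txt): modified={a.txt, b.txt, c.txt, d.txt, f.txt} staged={e.txt}
After op 27 (git reset e.txt): modified={a.txt, b.txt, c.txt, d.txt, e.txt, f.txt} staged={none}
After op 28 (git add e.txt): modified={a.txt, b.txt, c.txt, d.txt, f.txt} staged={e.txt}
After op 29 (modify e.txt): modified={a.txt, b.txt, c.txt, d.txt, e.txt, f.txt} staged={e.txt}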